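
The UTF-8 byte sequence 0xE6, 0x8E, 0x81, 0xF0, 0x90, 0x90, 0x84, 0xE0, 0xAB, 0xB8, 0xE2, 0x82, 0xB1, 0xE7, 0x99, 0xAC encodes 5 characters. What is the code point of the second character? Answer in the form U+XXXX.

U+10404

Offset 0: leading byte 0xE6 = 11100110 → 3-byte char #1 = E6 8E 81.
Offset 3: leading byte 0xF0 = 11110000 → 4-byte char #2 = F0 90 90 84.
Leading byte 0xF0 = 11110000 matches 11110xxx → 4-byte sequence.
Byte 1: 0xF0 = 11110000, payload 000 (3 bits).
Byte 2: 0x90 = 10010000 (10xxxxxx ✓), payload 010000.
Byte 3: 0x90 = 10010000 (10xxxxxx ✓), payload 010000.
Byte 4: 0x84 = 10000100 (10xxxxxx ✓), payload 000100.
Concatenate: 000010000010000000100 = 0x10404 (21 bits → U+10404).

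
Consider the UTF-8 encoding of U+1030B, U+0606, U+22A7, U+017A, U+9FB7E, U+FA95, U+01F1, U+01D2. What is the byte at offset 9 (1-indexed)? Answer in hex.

1-indexed offset 9 is 0-indexed offset 8.
U+1030B → 4-byte form F0 90 8C 8B at offsets 0–3.
U+0606 → 2-byte form D8 86 at offsets 4–5.
U+22A7 → 3-byte form E2 8A A7 at offsets 6–8.
Offset 8 falls in char 3's range; it's byte 3 of E2 8A A7 = 0xA7.

0xA7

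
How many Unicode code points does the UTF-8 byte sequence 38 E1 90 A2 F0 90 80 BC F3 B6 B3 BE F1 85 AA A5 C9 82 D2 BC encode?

Byte at offset 0: 0x38 = 00111000 → 1-byte char (#1). Advance 1.
Byte at offset 1: 0xE1 = 11100001 → 3-byte char (#2). Advance 3.
Byte at offset 4: 0xF0 = 11110000 → 4-byte char (#3). Advance 4.
Byte at offset 8: 0xF3 = 11110011 → 4-byte char (#4). Advance 4.
Byte at offset 12: 0xF1 = 11110001 → 4-byte char (#5). Advance 4.
Byte at offset 16: 0xC9 = 11001001 → 2-byte char (#6). Advance 2.
Byte at offset 18: 0xD2 = 11010010 → 2-byte char (#7). Advance 2.
Reached end at offset 20 after 7 code points.

7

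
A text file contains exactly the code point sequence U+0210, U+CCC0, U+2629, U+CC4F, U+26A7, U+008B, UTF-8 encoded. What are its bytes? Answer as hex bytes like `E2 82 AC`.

C8 90 EC B3 80 E2 98 A9 EC B1 8F E2 9A A7 C2 8B

U+0210: 2-byte form → C8 90.
U+CCC0: 3-byte form → EC B3 80.
U+2629: 3-byte form → E2 98 A9.
U+CC4F: 3-byte form → EC B1 8F.
U+26A7: 3-byte form → E2 9A A7.
U+008B: 2-byte form → C2 8B.
Concatenated (16 bytes): C8 90 EC B3 80 E2 98 A9 EC B1 8F E2 9A A7 C2 8B.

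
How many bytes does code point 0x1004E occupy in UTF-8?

4

U+1004E = 0x1004E. UTF-8 uses 1 byte below 0x80, 2 below 0x800, 3 below 0x10000, 4 up to 0x10FFFF. 0x1004E is in U+10000–U+10FFFF → 4 bytes.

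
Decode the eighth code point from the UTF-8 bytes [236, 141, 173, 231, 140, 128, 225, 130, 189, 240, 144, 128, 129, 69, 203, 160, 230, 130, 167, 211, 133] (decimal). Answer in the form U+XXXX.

U+04C5

Offset 0: leading byte 0xEC = 11101100 → 3-byte char #1 = EC 8D AD.
Offset 3: leading byte 0xE7 = 11100111 → 3-byte char #2 = E7 8C 80.
Offset 6: leading byte 0xE1 = 11100001 → 3-byte char #3 = E1 82 BD.
Offset 9: leading byte 0xF0 = 11110000 → 4-byte char #4 = F0 90 80 81.
Offset 13: leading byte 0x45 = 01000101 → 1-byte char #5 = 45.
Offset 14: leading byte 0xCB = 11001011 → 2-byte char #6 = CB A0.
Offset 16: leading byte 0xE6 = 11100110 → 3-byte char #7 = E6 82 A7.
Offset 19: leading byte 0xD3 = 11010011 → 2-byte char #8 = D3 85.
Leading byte 0xD3 = 11010011 matches 110xxxxx → 2-byte sequence.
Byte 1: 0xD3 = 11010011, payload 10011 (5 bits).
Byte 2: 0x85 = 10000101 (10xxxxxx ✓), payload 000101.
Concatenate: 10011000101 = 0x4C5 (11 bits → U+04C5).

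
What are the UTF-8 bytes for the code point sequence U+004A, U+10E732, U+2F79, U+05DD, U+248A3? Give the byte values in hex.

4A F4 8E 9C B2 E2 BD B9 D7 9D F0 A4 A2 A3

U+004A: 1-byte form → 4A.
U+10E732: 4-byte form → F4 8E 9C B2.
U+2F79: 3-byte form → E2 BD B9.
U+05DD: 2-byte form → D7 9D.
U+248A3: 4-byte form → F0 A4 A2 A3.
Concatenated (14 bytes): 4A F4 8E 9C B2 E2 BD B9 D7 9D F0 A4 A2 A3.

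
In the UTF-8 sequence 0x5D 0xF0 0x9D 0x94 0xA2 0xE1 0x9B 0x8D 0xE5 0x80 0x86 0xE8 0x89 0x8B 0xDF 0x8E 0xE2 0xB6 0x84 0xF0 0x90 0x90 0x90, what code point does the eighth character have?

U+10410

Offset 0: leading byte 0x5D = 01011101 → 1-byte char #1 = 5D.
Offset 1: leading byte 0xF0 = 11110000 → 4-byte char #2 = F0 9D 94 A2.
Offset 5: leading byte 0xE1 = 11100001 → 3-byte char #3 = E1 9B 8D.
Offset 8: leading byte 0xE5 = 11100101 → 3-byte char #4 = E5 80 86.
Offset 11: leading byte 0xE8 = 11101000 → 3-byte char #5 = E8 89 8B.
Offset 14: leading byte 0xDF = 11011111 → 2-byte char #6 = DF 8E.
Offset 16: leading byte 0xE2 = 11100010 → 3-byte char #7 = E2 B6 84.
Offset 19: leading byte 0xF0 = 11110000 → 4-byte char #8 = F0 90 90 90.
Leading byte 0xF0 = 11110000 matches 11110xxx → 4-byte sequence.
Byte 1: 0xF0 = 11110000, payload 000 (3 bits).
Byte 2: 0x90 = 10010000 (10xxxxxx ✓), payload 010000.
Byte 3: 0x90 = 10010000 (10xxxxxx ✓), payload 010000.
Byte 4: 0x90 = 10010000 (10xxxxxx ✓), payload 010000.
Concatenate: 000010000010000010000 = 0x10410 (21 bits → U+10410).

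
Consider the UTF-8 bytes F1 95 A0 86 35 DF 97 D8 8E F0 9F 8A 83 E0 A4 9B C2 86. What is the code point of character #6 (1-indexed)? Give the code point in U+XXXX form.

U+091B

Offset 0: leading byte 0xF1 = 11110001 → 4-byte char #1 = F1 95 A0 86.
Offset 4: leading byte 0x35 = 00110101 → 1-byte char #2 = 35.
Offset 5: leading byte 0xDF = 11011111 → 2-byte char #3 = DF 97.
Offset 7: leading byte 0xD8 = 11011000 → 2-byte char #4 = D8 8E.
Offset 9: leading byte 0xF0 = 11110000 → 4-byte char #5 = F0 9F 8A 83.
Offset 13: leading byte 0xE0 = 11100000 → 3-byte char #6 = E0 A4 9B.
Leading byte 0xE0 = 11100000 matches 1110xxxx → 3-byte sequence.
Byte 1: 0xE0 = 11100000, payload 0000 (4 bits).
Byte 2: 0xA4 = 10100100 (10xxxxxx ✓), payload 100100.
Byte 3: 0x9B = 10011011 (10xxxxxx ✓), payload 011011.
Concatenate: 0000100100011011 = 0x91B (16 bits → U+091B).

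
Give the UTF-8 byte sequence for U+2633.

E2 98 B3

U+2633 = 0x2633 = 9779 decimal. In range U+0800–U+FFFF → 3-byte form: 1110xxxx 10xxxxxx 10xxxxxx.
Binary (16 bits): 0010011000110011.
Split 4+6+6: 0010 | 011000 | 110011.
Byte 1: 11100010 = 0xE2.
Byte 2: 10011000 = 0x98.
Byte 3: 10110011 = 0xB3.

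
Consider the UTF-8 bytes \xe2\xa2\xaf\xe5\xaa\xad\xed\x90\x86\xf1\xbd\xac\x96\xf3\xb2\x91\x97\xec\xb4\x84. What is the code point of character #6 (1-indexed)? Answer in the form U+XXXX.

U+CD04

Offset 0: leading byte 0xE2 = 11100010 → 3-byte char #1 = E2 A2 AF.
Offset 3: leading byte 0xE5 = 11100101 → 3-byte char #2 = E5 AA AD.
Offset 6: leading byte 0xED = 11101101 → 3-byte char #3 = ED 90 86.
Offset 9: leading byte 0xF1 = 11110001 → 4-byte char #4 = F1 BD AC 96.
Offset 13: leading byte 0xF3 = 11110011 → 4-byte char #5 = F3 B2 91 97.
Offset 17: leading byte 0xEC = 11101100 → 3-byte char #6 = EC B4 84.
Leading byte 0xEC = 11101100 matches 1110xxxx → 3-byte sequence.
Byte 1: 0xEC = 11101100, payload 1100 (4 bits).
Byte 2: 0xB4 = 10110100 (10xxxxxx ✓), payload 110100.
Byte 3: 0x84 = 10000100 (10xxxxxx ✓), payload 000100.
Concatenate: 1100110100000100 = 0xCD04 (16 bits → U+CD04).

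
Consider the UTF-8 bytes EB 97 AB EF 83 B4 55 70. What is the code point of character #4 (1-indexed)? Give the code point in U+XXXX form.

U+0070

Offset 0: leading byte 0xEB = 11101011 → 3-byte char #1 = EB 97 AB.
Offset 3: leading byte 0xEF = 11101111 → 3-byte char #2 = EF 83 B4.
Offset 6: leading byte 0x55 = 01010101 → 1-byte char #3 = 55.
Offset 7: leading byte 0x70 = 01110000 → 1-byte char #4 = 70.
Leading byte 0x70 = 01110000 matches 0xxxxxxx → 1-byte sequence.
Byte 1: 0x70 = 01110000, payload 1110000 (7 bits).
Concatenate: 1110000 = 0x70 (7 bits → U+0070).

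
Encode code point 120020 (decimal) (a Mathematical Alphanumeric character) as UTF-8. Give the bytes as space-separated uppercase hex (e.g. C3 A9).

F0 9D 93 94

U+1D4D4 = 0x1D4D4 = 120020 decimal. In range U+10000–U+10FFFF → 4-byte form: 11110xxx 10xxxxxx 10xxxxxx 10xxxxxx.
Binary (21 bits): 000011101010011010100.
Split 3+6+6+6: 000 | 011101 | 010011 | 010100.
Byte 1: 11110000 = 0xF0.
Byte 2: 10011101 = 0x9D.
Byte 3: 10010011 = 0x93.
Byte 4: 10010100 = 0x94.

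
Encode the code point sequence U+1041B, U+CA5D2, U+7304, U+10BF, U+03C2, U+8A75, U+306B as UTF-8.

U+1041B: 4-byte form → F0 90 90 9B.
U+CA5D2: 4-byte form → F3 8A 97 92.
U+7304: 3-byte form → E7 8C 84.
U+10BF: 3-byte form → E1 82 BF.
U+03C2: 2-byte form → CF 82.
U+8A75: 3-byte form → E8 A9 B5.
U+306B: 3-byte form → E3 81 AB.
Concatenated (22 bytes): F0 90 90 9B F3 8A 97 92 E7 8C 84 E1 82 BF CF 82 E8 A9 B5 E3 81 AB.

F0 90 90 9B F3 8A 97 92 E7 8C 84 E1 82 BF CF 82 E8 A9 B5 E3 81 AB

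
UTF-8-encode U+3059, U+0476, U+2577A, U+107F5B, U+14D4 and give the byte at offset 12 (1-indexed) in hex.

1-indexed offset 12 is 0-indexed offset 11.
U+3059 → 3-byte form E3 81 99 at offsets 0–2.
U+0476 → 2-byte form D1 B6 at offsets 3–4.
U+2577A → 4-byte form F0 A5 9D BA at offsets 5–8.
U+107F5B → 4-byte form F4 87 BD 9B at offsets 9–12.
Offset 11 falls in char 4's range; it's byte 3 of F4 87 BD 9B = 0xBD.

0xBD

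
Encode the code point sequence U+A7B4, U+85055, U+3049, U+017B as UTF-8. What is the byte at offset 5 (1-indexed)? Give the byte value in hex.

1-indexed offset 5 is 0-indexed offset 4.
U+A7B4 → 3-byte form EA 9E B4 at offsets 0–2.
U+85055 → 4-byte form F2 85 81 95 at offsets 3–6.
Offset 4 falls in char 2's range; it's byte 2 of F2 85 81 95 = 0x85.

0x85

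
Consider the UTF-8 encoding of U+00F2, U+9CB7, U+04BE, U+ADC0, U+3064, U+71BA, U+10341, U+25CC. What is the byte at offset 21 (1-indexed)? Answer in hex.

1-indexed offset 21 is 0-indexed offset 20.
U+00F2 → 2-byte form C3 B2 at offsets 0–1.
U+9CB7 → 3-byte form E9 B2 B7 at offsets 2–4.
U+04BE → 2-byte form D2 BE at offsets 5–6.
U+ADC0 → 3-byte form EA B7 80 at offsets 7–9.
U+3064 → 3-byte form E3 81 A4 at offsets 10–12.
U+71BA → 3-byte form E7 86 BA at offsets 13–15.
U+10341 → 4-byte form F0 90 8D 81 at offsets 16–19.
U+25CC → 3-byte form E2 97 8C at offsets 20–22.
Offset 20 falls in char 8's range; it's byte 1 of E2 97 8C = 0xE2.

0xE2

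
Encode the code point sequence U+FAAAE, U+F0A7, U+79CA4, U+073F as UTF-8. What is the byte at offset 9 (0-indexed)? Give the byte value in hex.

U+FAAAE → 4-byte form F3 BA AA AE at offsets 0–3.
U+F0A7 → 3-byte form EF 82 A7 at offsets 4–6.
U+79CA4 → 4-byte form F1 B9 B2 A4 at offsets 7–10.
Offset 9 falls in char 3's range; it's byte 3 of F1 B9 B2 A4 = 0xB2.

0xB2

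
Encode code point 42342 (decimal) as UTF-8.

U+A566 = 0xA566 = 42342 decimal. In range U+0800–U+FFFF → 3-byte form: 1110xxxx 10xxxxxx 10xxxxxx.
Binary (16 bits): 1010010101100110.
Split 4+6+6: 1010 | 010101 | 100110.
Byte 1: 11101010 = 0xEA.
Byte 2: 10010101 = 0x95.
Byte 3: 10100110 = 0xA6.

EA 95 A6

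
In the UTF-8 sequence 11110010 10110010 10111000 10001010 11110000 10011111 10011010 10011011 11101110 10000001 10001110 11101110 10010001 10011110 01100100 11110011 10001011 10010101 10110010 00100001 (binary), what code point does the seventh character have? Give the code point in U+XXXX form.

Offset 0: leading byte 0xF2 = 11110010 → 4-byte char #1 = F2 B2 B8 8A.
Offset 4: leading byte 0xF0 = 11110000 → 4-byte char #2 = F0 9F 9A 9B.
Offset 8: leading byte 0xEE = 11101110 → 3-byte char #3 = EE 81 8E.
Offset 11: leading byte 0xEE = 11101110 → 3-byte char #4 = EE 91 9E.
Offset 14: leading byte 0x64 = 01100100 → 1-byte char #5 = 64.
Offset 15: leading byte 0xF3 = 11110011 → 4-byte char #6 = F3 8B 95 B2.
Offset 19: leading byte 0x21 = 00100001 → 1-byte char #7 = 21.
Leading byte 0x21 = 00100001 matches 0xxxxxxx → 1-byte sequence.
Byte 1: 0x21 = 00100001, payload 0100001 (7 bits).
Concatenate: 0100001 = 0x21 (7 bits → U+0021).

U+0021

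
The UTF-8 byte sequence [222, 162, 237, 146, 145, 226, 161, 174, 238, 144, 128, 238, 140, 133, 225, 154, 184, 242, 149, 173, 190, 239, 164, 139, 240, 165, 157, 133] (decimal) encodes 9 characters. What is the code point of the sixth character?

U+16B8

Offset 0: leading byte 0xDE = 11011110 → 2-byte char #1 = DE A2.
Offset 2: leading byte 0xED = 11101101 → 3-byte char #2 = ED 92 91.
Offset 5: leading byte 0xE2 = 11100010 → 3-byte char #3 = E2 A1 AE.
Offset 8: leading byte 0xEE = 11101110 → 3-byte char #4 = EE 90 80.
Offset 11: leading byte 0xEE = 11101110 → 3-byte char #5 = EE 8C 85.
Offset 14: leading byte 0xE1 = 11100001 → 3-byte char #6 = E1 9A B8.
Leading byte 0xE1 = 11100001 matches 1110xxxx → 3-byte sequence.
Byte 1: 0xE1 = 11100001, payload 0001 (4 bits).
Byte 2: 0x9A = 10011010 (10xxxxxx ✓), payload 011010.
Byte 3: 0xB8 = 10111000 (10xxxxxx ✓), payload 111000.
Concatenate: 0001011010111000 = 0x16B8 (16 bits → U+16B8).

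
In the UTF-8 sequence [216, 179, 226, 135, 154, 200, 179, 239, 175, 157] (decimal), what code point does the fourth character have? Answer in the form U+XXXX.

U+FBDD

Offset 0: leading byte 0xD8 = 11011000 → 2-byte char #1 = D8 B3.
Offset 2: leading byte 0xE2 = 11100010 → 3-byte char #2 = E2 87 9A.
Offset 5: leading byte 0xC8 = 11001000 → 2-byte char #3 = C8 B3.
Offset 7: leading byte 0xEF = 11101111 → 3-byte char #4 = EF AF 9D.
Leading byte 0xEF = 11101111 matches 1110xxxx → 3-byte sequence.
Byte 1: 0xEF = 11101111, payload 1111 (4 bits).
Byte 2: 0xAF = 10101111 (10xxxxxx ✓), payload 101111.
Byte 3: 0x9D = 10011101 (10xxxxxx ✓), payload 011101.
Concatenate: 1111101111011101 = 0xFBDD (16 bits → U+FBDD).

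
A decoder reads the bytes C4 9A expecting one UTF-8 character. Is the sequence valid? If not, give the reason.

Leading byte 0xC4 = 11000100 → 2-byte form.
Continuation bytes 0x9A=10011010 all match 10xxxxxx.
Decoded value 0x11A is ≥ 0x80 (shortest form) and not a surrogate.

valid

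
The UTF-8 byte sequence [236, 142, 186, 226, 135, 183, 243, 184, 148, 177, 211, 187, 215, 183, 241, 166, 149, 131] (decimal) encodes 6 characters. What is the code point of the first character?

U+C3BA

Offset 0: leading byte 0xEC = 11101100 → 3-byte char #1 = EC 8E BA.
Leading byte 0xEC = 11101100 matches 1110xxxx → 3-byte sequence.
Byte 1: 0xEC = 11101100, payload 1100 (4 bits).
Byte 2: 0x8E = 10001110 (10xxxxxx ✓), payload 001110.
Byte 3: 0xBA = 10111010 (10xxxxxx ✓), payload 111010.
Concatenate: 1100001110111010 = 0xC3BA (16 bits → U+C3BA).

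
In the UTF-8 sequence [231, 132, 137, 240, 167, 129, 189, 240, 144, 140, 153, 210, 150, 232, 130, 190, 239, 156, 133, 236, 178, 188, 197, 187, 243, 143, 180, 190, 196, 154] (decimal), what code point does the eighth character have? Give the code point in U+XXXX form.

Offset 0: leading byte 0xE7 = 11100111 → 3-byte char #1 = E7 84 89.
Offset 3: leading byte 0xF0 = 11110000 → 4-byte char #2 = F0 A7 81 BD.
Offset 7: leading byte 0xF0 = 11110000 → 4-byte char #3 = F0 90 8C 99.
Offset 11: leading byte 0xD2 = 11010010 → 2-byte char #4 = D2 96.
Offset 13: leading byte 0xE8 = 11101000 → 3-byte char #5 = E8 82 BE.
Offset 16: leading byte 0xEF = 11101111 → 3-byte char #6 = EF 9C 85.
Offset 19: leading byte 0xEC = 11101100 → 3-byte char #7 = EC B2 BC.
Offset 22: leading byte 0xC5 = 11000101 → 2-byte char #8 = C5 BB.
Leading byte 0xC5 = 11000101 matches 110xxxxx → 2-byte sequence.
Byte 1: 0xC5 = 11000101, payload 00101 (5 bits).
Byte 2: 0xBB = 10111011 (10xxxxxx ✓), payload 111011.
Concatenate: 00101111011 = 0x17B (11 bits → U+017B).

U+017B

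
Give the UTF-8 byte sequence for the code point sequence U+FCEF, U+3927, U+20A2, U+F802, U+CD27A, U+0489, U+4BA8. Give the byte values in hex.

EF B3 AF E3 A4 A7 E2 82 A2 EF A0 82 F3 8D 89 BA D2 89 E4 AE A8

U+FCEF: 3-byte form → EF B3 AF.
U+3927: 3-byte form → E3 A4 A7.
U+20A2: 3-byte form → E2 82 A2.
U+F802: 3-byte form → EF A0 82.
U+CD27A: 4-byte form → F3 8D 89 BA.
U+0489: 2-byte form → D2 89.
U+4BA8: 3-byte form → E4 AE A8.
Concatenated (21 bytes): EF B3 AF E3 A4 A7 E2 82 A2 EF A0 82 F3 8D 89 BA D2 89 E4 AE A8.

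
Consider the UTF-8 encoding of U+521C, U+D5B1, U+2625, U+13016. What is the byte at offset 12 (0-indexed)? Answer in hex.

0x96

U+521C → 3-byte form E5 88 9C at offsets 0–2.
U+D5B1 → 3-byte form ED 96 B1 at offsets 3–5.
U+2625 → 3-byte form E2 98 A5 at offsets 6–8.
U+13016 → 4-byte form F0 93 80 96 at offsets 9–12.
Offset 12 falls in char 4's range; it's byte 4 of F0 93 80 96 = 0x96.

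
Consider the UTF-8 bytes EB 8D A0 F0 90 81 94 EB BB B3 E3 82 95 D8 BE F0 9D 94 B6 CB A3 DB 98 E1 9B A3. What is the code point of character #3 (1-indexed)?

U+BEF3

Offset 0: leading byte 0xEB = 11101011 → 3-byte char #1 = EB 8D A0.
Offset 3: leading byte 0xF0 = 11110000 → 4-byte char #2 = F0 90 81 94.
Offset 7: leading byte 0xEB = 11101011 → 3-byte char #3 = EB BB B3.
Leading byte 0xEB = 11101011 matches 1110xxxx → 3-byte sequence.
Byte 1: 0xEB = 11101011, payload 1011 (4 bits).
Byte 2: 0xBB = 10111011 (10xxxxxx ✓), payload 111011.
Byte 3: 0xB3 = 10110011 (10xxxxxx ✓), payload 110011.
Concatenate: 1011111011110011 = 0xBEF3 (16 bits → U+BEF3).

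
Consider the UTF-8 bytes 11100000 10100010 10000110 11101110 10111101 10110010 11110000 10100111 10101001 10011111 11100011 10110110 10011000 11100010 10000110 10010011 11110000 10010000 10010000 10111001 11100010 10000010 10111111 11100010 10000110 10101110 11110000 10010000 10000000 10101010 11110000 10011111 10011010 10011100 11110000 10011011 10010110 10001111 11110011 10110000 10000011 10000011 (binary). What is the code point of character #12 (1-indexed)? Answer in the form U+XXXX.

Offset 0: leading byte 0xE0 = 11100000 → 3-byte char #1 = E0 A2 86.
Offset 3: leading byte 0xEE = 11101110 → 3-byte char #2 = EE BD B2.
Offset 6: leading byte 0xF0 = 11110000 → 4-byte char #3 = F0 A7 A9 9F.
Offset 10: leading byte 0xE3 = 11100011 → 3-byte char #4 = E3 B6 98.
Offset 13: leading byte 0xE2 = 11100010 → 3-byte char #5 = E2 86 93.
Offset 16: leading byte 0xF0 = 11110000 → 4-byte char #6 = F0 90 90 B9.
Offset 20: leading byte 0xE2 = 11100010 → 3-byte char #7 = E2 82 BF.
Offset 23: leading byte 0xE2 = 11100010 → 3-byte char #8 = E2 86 AE.
Offset 26: leading byte 0xF0 = 11110000 → 4-byte char #9 = F0 90 80 AA.
Offset 30: leading byte 0xF0 = 11110000 → 4-byte char #10 = F0 9F 9A 9C.
Offset 34: leading byte 0xF0 = 11110000 → 4-byte char #11 = F0 9B 96 8F.
Offset 38: leading byte 0xF3 = 11110011 → 4-byte char #12 = F3 B0 83 83.
Leading byte 0xF3 = 11110011 matches 11110xxx → 4-byte sequence.
Byte 1: 0xF3 = 11110011, payload 011 (3 bits).
Byte 2: 0xB0 = 10110000 (10xxxxxx ✓), payload 110000.
Byte 3: 0x83 = 10000011 (10xxxxxx ✓), payload 000011.
Byte 4: 0x83 = 10000011 (10xxxxxx ✓), payload 000011.
Concatenate: 011110000000011000011 = 0xF00C3 (21 bits → U+F00C3).

U+F00C3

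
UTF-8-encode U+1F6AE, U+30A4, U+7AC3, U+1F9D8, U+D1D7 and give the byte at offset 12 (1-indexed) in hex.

1-indexed offset 12 is 0-indexed offset 11.
U+1F6AE → 4-byte form F0 9F 9A AE at offsets 0–3.
U+30A4 → 3-byte form E3 82 A4 at offsets 4–6.
U+7AC3 → 3-byte form E7 AB 83 at offsets 7–9.
U+1F9D8 → 4-byte form F0 9F A7 98 at offsets 10–13.
Offset 11 falls in char 4's range; it's byte 2 of F0 9F A7 98 = 0x9F.

0x9F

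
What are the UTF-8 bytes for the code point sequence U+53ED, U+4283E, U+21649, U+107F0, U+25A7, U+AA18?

E5 8F AD F1 82 A0 BE F0 A1 99 89 F0 90 9F B0 E2 96 A7 EA A8 98

U+53ED: 3-byte form → E5 8F AD.
U+4283E: 4-byte form → F1 82 A0 BE.
U+21649: 4-byte form → F0 A1 99 89.
U+107F0: 4-byte form → F0 90 9F B0.
U+25A7: 3-byte form → E2 96 A7.
U+AA18: 3-byte form → EA A8 98.
Concatenated (21 bytes): E5 8F AD F1 82 A0 BE F0 A1 99 89 F0 90 9F B0 E2 96 A7 EA A8 98.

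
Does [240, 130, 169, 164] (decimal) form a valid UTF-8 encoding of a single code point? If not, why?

Leading byte 0xF0 = 11110000 → 4-byte form.
Continuation bytes all match 10xxxxxx. Payload decodes to 0x2A64.
But 0x2A64 < 0x10000, the minimum for a 4-byte sequence — this is an overlong encoding.

invalid (overlong encoding)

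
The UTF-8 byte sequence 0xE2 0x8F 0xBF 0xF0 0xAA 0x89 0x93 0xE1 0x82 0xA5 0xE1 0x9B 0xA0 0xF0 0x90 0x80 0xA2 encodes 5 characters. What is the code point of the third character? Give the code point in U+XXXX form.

Offset 0: leading byte 0xE2 = 11100010 → 3-byte char #1 = E2 8F BF.
Offset 3: leading byte 0xF0 = 11110000 → 4-byte char #2 = F0 AA 89 93.
Offset 7: leading byte 0xE1 = 11100001 → 3-byte char #3 = E1 82 A5.
Leading byte 0xE1 = 11100001 matches 1110xxxx → 3-byte sequence.
Byte 1: 0xE1 = 11100001, payload 0001 (4 bits).
Byte 2: 0x82 = 10000010 (10xxxxxx ✓), payload 000010.
Byte 3: 0xA5 = 10100101 (10xxxxxx ✓), payload 100101.
Concatenate: 0001000010100101 = 0x10A5 (16 bits → U+10A5).

U+10A5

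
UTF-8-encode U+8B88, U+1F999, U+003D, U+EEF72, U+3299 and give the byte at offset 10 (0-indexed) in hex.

U+8B88 → 3-byte form E8 AE 88 at offsets 0–2.
U+1F999 → 4-byte form F0 9F A6 99 at offsets 3–6.
U+003D → 1-byte form 3D at offsets 7–7.
U+EEF72 → 4-byte form F3 AE BD B2 at offsets 8–11.
Offset 10 falls in char 4's range; it's byte 3 of F3 AE BD B2 = 0xBD.

0xBD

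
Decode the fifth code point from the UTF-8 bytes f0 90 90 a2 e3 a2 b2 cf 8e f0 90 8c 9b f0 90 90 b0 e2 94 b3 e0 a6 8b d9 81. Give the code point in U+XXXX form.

Offset 0: leading byte 0xF0 = 11110000 → 4-byte char #1 = F0 90 90 A2.
Offset 4: leading byte 0xE3 = 11100011 → 3-byte char #2 = E3 A2 B2.
Offset 7: leading byte 0xCF = 11001111 → 2-byte char #3 = CF 8E.
Offset 9: leading byte 0xF0 = 11110000 → 4-byte char #4 = F0 90 8C 9B.
Offset 13: leading byte 0xF0 = 11110000 → 4-byte char #5 = F0 90 90 B0.
Leading byte 0xF0 = 11110000 matches 11110xxx → 4-byte sequence.
Byte 1: 0xF0 = 11110000, payload 000 (3 bits).
Byte 2: 0x90 = 10010000 (10xxxxxx ✓), payload 010000.
Byte 3: 0x90 = 10010000 (10xxxxxx ✓), payload 010000.
Byte 4: 0xB0 = 10110000 (10xxxxxx ✓), payload 110000.
Concatenate: 000010000010000110000 = 0x10430 (21 bits → U+10430).

U+10430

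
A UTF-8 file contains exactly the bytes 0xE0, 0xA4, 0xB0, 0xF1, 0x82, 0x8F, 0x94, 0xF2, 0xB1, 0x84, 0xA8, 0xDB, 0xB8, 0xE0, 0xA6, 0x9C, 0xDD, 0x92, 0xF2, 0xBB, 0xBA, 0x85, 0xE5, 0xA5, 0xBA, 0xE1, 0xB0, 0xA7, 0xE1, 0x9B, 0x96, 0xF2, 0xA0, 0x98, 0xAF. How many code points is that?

11

Byte at offset 0: 0xE0 = 11100000 → 3-byte char (#1). Advance 3.
Byte at offset 3: 0xF1 = 11110001 → 4-byte char (#2). Advance 4.
Byte at offset 7: 0xF2 = 11110010 → 4-byte char (#3). Advance 4.
Byte at offset 11: 0xDB = 11011011 → 2-byte char (#4). Advance 2.
Byte at offset 13: 0xE0 = 11100000 → 3-byte char (#5). Advance 3.
Byte at offset 16: 0xDD = 11011101 → 2-byte char (#6). Advance 2.
Byte at offset 18: 0xF2 = 11110010 → 4-byte char (#7). Advance 4.
Byte at offset 22: 0xE5 = 11100101 → 3-byte char (#8). Advance 3.
Byte at offset 25: 0xE1 = 11100001 → 3-byte char (#9). Advance 3.
Byte at offset 28: 0xE1 = 11100001 → 3-byte char (#10). Advance 3.
Byte at offset 31: 0xF2 = 11110010 → 4-byte char (#11). Advance 4.
Reached end at offset 35 after 11 code points.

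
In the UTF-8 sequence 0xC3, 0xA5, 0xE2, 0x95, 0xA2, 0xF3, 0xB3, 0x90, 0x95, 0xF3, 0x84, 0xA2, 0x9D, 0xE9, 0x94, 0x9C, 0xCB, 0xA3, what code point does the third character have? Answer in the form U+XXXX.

U+F3415

Offset 0: leading byte 0xC3 = 11000011 → 2-byte char #1 = C3 A5.
Offset 2: leading byte 0xE2 = 11100010 → 3-byte char #2 = E2 95 A2.
Offset 5: leading byte 0xF3 = 11110011 → 4-byte char #3 = F3 B3 90 95.
Leading byte 0xF3 = 11110011 matches 11110xxx → 4-byte sequence.
Byte 1: 0xF3 = 11110011, payload 011 (3 bits).
Byte 2: 0xB3 = 10110011 (10xxxxxx ✓), payload 110011.
Byte 3: 0x90 = 10010000 (10xxxxxx ✓), payload 010000.
Byte 4: 0x95 = 10010101 (10xxxxxx ✓), payload 010101.
Concatenate: 011110011010000010101 = 0xF3415 (21 bits → U+F3415).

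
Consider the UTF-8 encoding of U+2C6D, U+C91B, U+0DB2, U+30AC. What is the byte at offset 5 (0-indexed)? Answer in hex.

U+2C6D → 3-byte form E2 B1 AD at offsets 0–2.
U+C91B → 3-byte form EC A4 9B at offsets 3–5.
Offset 5 falls in char 2's range; it's byte 3 of EC A4 9B = 0x9B.

0x9B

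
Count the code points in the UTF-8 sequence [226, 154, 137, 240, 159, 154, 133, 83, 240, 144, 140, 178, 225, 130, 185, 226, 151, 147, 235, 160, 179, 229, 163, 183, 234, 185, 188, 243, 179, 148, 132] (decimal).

10

Byte at offset 0: 0xE2 = 11100010 → 3-byte char (#1). Advance 3.
Byte at offset 3: 0xF0 = 11110000 → 4-byte char (#2). Advance 4.
Byte at offset 7: 0x53 = 01010011 → 1-byte char (#3). Advance 1.
Byte at offset 8: 0xF0 = 11110000 → 4-byte char (#4). Advance 4.
Byte at offset 12: 0xE1 = 11100001 → 3-byte char (#5). Advance 3.
Byte at offset 15: 0xE2 = 11100010 → 3-byte char (#6). Advance 3.
Byte at offset 18: 0xEB = 11101011 → 3-byte char (#7). Advance 3.
Byte at offset 21: 0xE5 = 11100101 → 3-byte char (#8). Advance 3.
Byte at offset 24: 0xEA = 11101010 → 3-byte char (#9). Advance 3.
Byte at offset 27: 0xF3 = 11110011 → 4-byte char (#10). Advance 4.
Reached end at offset 31 after 10 code points.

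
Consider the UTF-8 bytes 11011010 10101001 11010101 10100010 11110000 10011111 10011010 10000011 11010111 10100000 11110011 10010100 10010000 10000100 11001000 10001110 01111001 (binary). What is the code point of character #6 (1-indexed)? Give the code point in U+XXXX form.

U+020E

Offset 0: leading byte 0xDA = 11011010 → 2-byte char #1 = DA A9.
Offset 2: leading byte 0xD5 = 11010101 → 2-byte char #2 = D5 A2.
Offset 4: leading byte 0xF0 = 11110000 → 4-byte char #3 = F0 9F 9A 83.
Offset 8: leading byte 0xD7 = 11010111 → 2-byte char #4 = D7 A0.
Offset 10: leading byte 0xF3 = 11110011 → 4-byte char #5 = F3 94 90 84.
Offset 14: leading byte 0xC8 = 11001000 → 2-byte char #6 = C8 8E.
Leading byte 0xC8 = 11001000 matches 110xxxxx → 2-byte sequence.
Byte 1: 0xC8 = 11001000, payload 01000 (5 bits).
Byte 2: 0x8E = 10001110 (10xxxxxx ✓), payload 001110.
Concatenate: 01000001110 = 0x20E (11 bits → U+020E).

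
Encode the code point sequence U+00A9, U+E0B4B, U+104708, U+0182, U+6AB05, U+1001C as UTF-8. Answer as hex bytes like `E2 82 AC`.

C2 A9 F3 A0 AD 8B F4 84 9C 88 C6 82 F1 AA AC 85 F0 90 80 9C

U+00A9: 2-byte form → C2 A9.
U+E0B4B: 4-byte form → F3 A0 AD 8B.
U+104708: 4-byte form → F4 84 9C 88.
U+0182: 2-byte form → C6 82.
U+6AB05: 4-byte form → F1 AA AC 85.
U+1001C: 4-byte form → F0 90 80 9C.
Concatenated (20 bytes): C2 A9 F3 A0 AD 8B F4 84 9C 88 C6 82 F1 AA AC 85 F0 90 80 9C.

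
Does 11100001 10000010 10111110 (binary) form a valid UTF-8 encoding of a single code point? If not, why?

valid

Leading byte 0xE1 = 11100001 → 3-byte form.
Continuation bytes 0x82=10000010, 0xBE=10111110 all match 10xxxxxx.
Decoded value 0x10BE is ≥ 0x800 (shortest form) and not a surrogate.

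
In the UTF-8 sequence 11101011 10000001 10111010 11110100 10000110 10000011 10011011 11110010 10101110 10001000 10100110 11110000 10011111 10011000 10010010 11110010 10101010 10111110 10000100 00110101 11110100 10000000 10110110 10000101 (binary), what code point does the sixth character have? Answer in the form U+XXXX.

Offset 0: leading byte 0xEB = 11101011 → 3-byte char #1 = EB 81 BA.
Offset 3: leading byte 0xF4 = 11110100 → 4-byte char #2 = F4 86 83 9B.
Offset 7: leading byte 0xF2 = 11110010 → 4-byte char #3 = F2 AE 88 A6.
Offset 11: leading byte 0xF0 = 11110000 → 4-byte char #4 = F0 9F 98 92.
Offset 15: leading byte 0xF2 = 11110010 → 4-byte char #5 = F2 AA BE 84.
Offset 19: leading byte 0x35 = 00110101 → 1-byte char #6 = 35.
Leading byte 0x35 = 00110101 matches 0xxxxxxx → 1-byte sequence.
Byte 1: 0x35 = 00110101, payload 0110101 (7 bits).
Concatenate: 0110101 = 0x35 (7 bits → U+0035).

U+0035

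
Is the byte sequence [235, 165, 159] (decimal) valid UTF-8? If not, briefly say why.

valid

Leading byte 0xEB = 11101011 → 3-byte form.
Continuation bytes 0xA5=10100101, 0x9F=10011111 all match 10xxxxxx.
Decoded value 0xB95F is ≥ 0x800 (shortest form) and not a surrogate.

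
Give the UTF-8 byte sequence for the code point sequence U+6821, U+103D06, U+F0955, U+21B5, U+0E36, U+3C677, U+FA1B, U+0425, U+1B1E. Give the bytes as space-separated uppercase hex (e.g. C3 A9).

U+6821: 3-byte form → E6 A0 A1.
U+103D06: 4-byte form → F4 83 B4 86.
U+F0955: 4-byte form → F3 B0 A5 95.
U+21B5: 3-byte form → E2 86 B5.
U+0E36: 3-byte form → E0 B8 B6.
U+3C677: 4-byte form → F0 BC 99 B7.
U+FA1B: 3-byte form → EF A8 9B.
U+0425: 2-byte form → D0 A5.
U+1B1E: 3-byte form → E1 AC 9E.
Concatenated (29 bytes): E6 A0 A1 F4 83 B4 86 F3 B0 A5 95 E2 86 B5 E0 B8 B6 F0 BC 99 B7 EF A8 9B D0 A5 E1 AC 9E.

E6 A0 A1 F4 83 B4 86 F3 B0 A5 95 E2 86 B5 E0 B8 B6 F0 BC 99 B7 EF A8 9B D0 A5 E1 AC 9E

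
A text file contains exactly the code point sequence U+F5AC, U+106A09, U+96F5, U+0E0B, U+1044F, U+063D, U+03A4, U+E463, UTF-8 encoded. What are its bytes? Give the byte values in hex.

U+F5AC: 3-byte form → EF 96 AC.
U+106A09: 4-byte form → F4 86 A8 89.
U+96F5: 3-byte form → E9 9B B5.
U+0E0B: 3-byte form → E0 B8 8B.
U+1044F: 4-byte form → F0 90 91 8F.
U+063D: 2-byte form → D8 BD.
U+03A4: 2-byte form → CE A4.
U+E463: 3-byte form → EE 91 A3.
Concatenated (24 bytes): EF 96 AC F4 86 A8 89 E9 9B B5 E0 B8 8B F0 90 91 8F D8 BD CE A4 EE 91 A3.

EF 96 AC F4 86 A8 89 E9 9B B5 E0 B8 8B F0 90 91 8F D8 BD CE A4 EE 91 A3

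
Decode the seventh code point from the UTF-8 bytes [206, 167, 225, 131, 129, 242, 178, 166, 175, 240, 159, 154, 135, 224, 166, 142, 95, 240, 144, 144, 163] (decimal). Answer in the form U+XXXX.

Offset 0: leading byte 0xCE = 11001110 → 2-byte char #1 = CE A7.
Offset 2: leading byte 0xE1 = 11100001 → 3-byte char #2 = E1 83 81.
Offset 5: leading byte 0xF2 = 11110010 → 4-byte char #3 = F2 B2 A6 AF.
Offset 9: leading byte 0xF0 = 11110000 → 4-byte char #4 = F0 9F 9A 87.
Offset 13: leading byte 0xE0 = 11100000 → 3-byte char #5 = E0 A6 8E.
Offset 16: leading byte 0x5F = 01011111 → 1-byte char #6 = 5F.
Offset 17: leading byte 0xF0 = 11110000 → 4-byte char #7 = F0 90 90 A3.
Leading byte 0xF0 = 11110000 matches 11110xxx → 4-byte sequence.
Byte 1: 0xF0 = 11110000, payload 000 (3 bits).
Byte 2: 0x90 = 10010000 (10xxxxxx ✓), payload 010000.
Byte 3: 0x90 = 10010000 (10xxxxxx ✓), payload 010000.
Byte 4: 0xA3 = 10100011 (10xxxxxx ✓), payload 100011.
Concatenate: 000010000010000100011 = 0x10423 (21 bits → U+10423).

U+10423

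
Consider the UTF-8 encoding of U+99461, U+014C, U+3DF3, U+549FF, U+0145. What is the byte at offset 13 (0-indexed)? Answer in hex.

0xC5

U+99461 → 4-byte form F2 99 91 A1 at offsets 0–3.
U+014C → 2-byte form C5 8C at offsets 4–5.
U+3DF3 → 3-byte form E3 B7 B3 at offsets 6–8.
U+549FF → 4-byte form F1 94 A7 BF at offsets 9–12.
U+0145 → 2-byte form C5 85 at offsets 13–14.
Offset 13 falls in char 5's range; it's byte 1 of C5 85 = 0xC5.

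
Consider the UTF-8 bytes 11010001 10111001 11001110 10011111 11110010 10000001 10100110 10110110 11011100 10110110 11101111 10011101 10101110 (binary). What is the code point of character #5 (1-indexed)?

U+F76E

Offset 0: leading byte 0xD1 = 11010001 → 2-byte char #1 = D1 B9.
Offset 2: leading byte 0xCE = 11001110 → 2-byte char #2 = CE 9F.
Offset 4: leading byte 0xF2 = 11110010 → 4-byte char #3 = F2 81 A6 B6.
Offset 8: leading byte 0xDC = 11011100 → 2-byte char #4 = DC B6.
Offset 10: leading byte 0xEF = 11101111 → 3-byte char #5 = EF 9D AE.
Leading byte 0xEF = 11101111 matches 1110xxxx → 3-byte sequence.
Byte 1: 0xEF = 11101111, payload 1111 (4 bits).
Byte 2: 0x9D = 10011101 (10xxxxxx ✓), payload 011101.
Byte 3: 0xAE = 10101110 (10xxxxxx ✓), payload 101110.
Concatenate: 1111011101101110 = 0xF76E (16 bits → U+F76E).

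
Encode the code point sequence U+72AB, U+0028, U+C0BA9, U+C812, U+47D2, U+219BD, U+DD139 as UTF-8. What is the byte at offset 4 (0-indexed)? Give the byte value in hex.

0xF3

U+72AB → 3-byte form E7 8A AB at offsets 0–2.
U+0028 → 1-byte form 28 at offsets 3–3.
U+C0BA9 → 4-byte form F3 80 AE A9 at offsets 4–7.
Offset 4 falls in char 3's range; it's byte 1 of F3 80 AE A9 = 0xF3.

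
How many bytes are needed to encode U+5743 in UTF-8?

3

U+5743 = 0x5743. UTF-8 uses 1 byte below 0x80, 2 below 0x800, 3 below 0x10000, 4 up to 0x10FFFF. 0x5743 is in U+0800–U+FFFF → 3 bytes.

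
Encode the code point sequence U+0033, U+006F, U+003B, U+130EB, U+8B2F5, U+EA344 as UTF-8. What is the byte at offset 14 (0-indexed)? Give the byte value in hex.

0x84

U+0033 → 1-byte form 33 at offsets 0–0.
U+006F → 1-byte form 6F at offsets 1–1.
U+003B → 1-byte form 3B at offsets 2–2.
U+130EB → 4-byte form F0 93 83 AB at offsets 3–6.
U+8B2F5 → 4-byte form F2 8B 8B B5 at offsets 7–10.
U+EA344 → 4-byte form F3 AA 8D 84 at offsets 11–14.
Offset 14 falls in char 6's range; it's byte 4 of F3 AA 8D 84 = 0x84.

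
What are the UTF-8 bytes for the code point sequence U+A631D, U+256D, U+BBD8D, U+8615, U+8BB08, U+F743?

U+A631D: 4-byte form → F2 A6 8C 9D.
U+256D: 3-byte form → E2 95 AD.
U+BBD8D: 4-byte form → F2 BB B6 8D.
U+8615: 3-byte form → E8 98 95.
U+8BB08: 4-byte form → F2 8B AC 88.
U+F743: 3-byte form → EF 9D 83.
Concatenated (21 bytes): F2 A6 8C 9D E2 95 AD F2 BB B6 8D E8 98 95 F2 8B AC 88 EF 9D 83.

F2 A6 8C 9D E2 95 AD F2 BB B6 8D E8 98 95 F2 8B AC 88 EF 9D 83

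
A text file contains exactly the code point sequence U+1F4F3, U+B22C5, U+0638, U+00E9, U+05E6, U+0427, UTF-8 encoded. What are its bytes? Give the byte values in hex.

F0 9F 93 B3 F2 B2 8B 85 D8 B8 C3 A9 D7 A6 D0 A7

U+1F4F3: 4-byte form → F0 9F 93 B3.
U+B22C5: 4-byte form → F2 B2 8B 85.
U+0638: 2-byte form → D8 B8.
U+00E9: 2-byte form → C3 A9.
U+05E6: 2-byte form → D7 A6.
U+0427: 2-byte form → D0 A7.
Concatenated (16 bytes): F0 9F 93 B3 F2 B2 8B 85 D8 B8 C3 A9 D7 A6 D0 A7.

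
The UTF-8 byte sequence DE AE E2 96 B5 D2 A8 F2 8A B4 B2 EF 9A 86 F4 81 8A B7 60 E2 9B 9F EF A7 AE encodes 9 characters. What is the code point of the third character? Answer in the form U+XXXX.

Offset 0: leading byte 0xDE = 11011110 → 2-byte char #1 = DE AE.
Offset 2: leading byte 0xE2 = 11100010 → 3-byte char #2 = E2 96 B5.
Offset 5: leading byte 0xD2 = 11010010 → 2-byte char #3 = D2 A8.
Leading byte 0xD2 = 11010010 matches 110xxxxx → 2-byte sequence.
Byte 1: 0xD2 = 11010010, payload 10010 (5 bits).
Byte 2: 0xA8 = 10101000 (10xxxxxx ✓), payload 101000.
Concatenate: 10010101000 = 0x4A8 (11 bits → U+04A8).

U+04A8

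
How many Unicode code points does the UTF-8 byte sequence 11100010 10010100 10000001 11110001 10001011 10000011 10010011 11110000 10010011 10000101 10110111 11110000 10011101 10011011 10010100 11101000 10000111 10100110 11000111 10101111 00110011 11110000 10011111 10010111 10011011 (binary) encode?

Byte at offset 0: 0xE2 = 11100010 → 3-byte char (#1). Advance 3.
Byte at offset 3: 0xF1 = 11110001 → 4-byte char (#2). Advance 4.
Byte at offset 7: 0xF0 = 11110000 → 4-byte char (#3). Advance 4.
Byte at offset 11: 0xF0 = 11110000 → 4-byte char (#4). Advance 4.
Byte at offset 15: 0xE8 = 11101000 → 3-byte char (#5). Advance 3.
Byte at offset 18: 0xC7 = 11000111 → 2-byte char (#6). Advance 2.
Byte at offset 20: 0x33 = 00110011 → 1-byte char (#7). Advance 1.
Byte at offset 21: 0xF0 = 11110000 → 4-byte char (#8). Advance 4.
Reached end at offset 25 after 8 code points.

8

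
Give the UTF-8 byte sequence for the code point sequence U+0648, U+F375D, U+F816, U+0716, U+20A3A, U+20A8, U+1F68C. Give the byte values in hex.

U+0648: 2-byte form → D9 88.
U+F375D: 4-byte form → F3 B3 9D 9D.
U+F816: 3-byte form → EF A0 96.
U+0716: 2-byte form → DC 96.
U+20A3A: 4-byte form → F0 A0 A8 BA.
U+20A8: 3-byte form → E2 82 A8.
U+1F68C: 4-byte form → F0 9F 9A 8C.
Concatenated (22 bytes): D9 88 F3 B3 9D 9D EF A0 96 DC 96 F0 A0 A8 BA E2 82 A8 F0 9F 9A 8C.

D9 88 F3 B3 9D 9D EF A0 96 DC 96 F0 A0 A8 BA E2 82 A8 F0 9F 9A 8C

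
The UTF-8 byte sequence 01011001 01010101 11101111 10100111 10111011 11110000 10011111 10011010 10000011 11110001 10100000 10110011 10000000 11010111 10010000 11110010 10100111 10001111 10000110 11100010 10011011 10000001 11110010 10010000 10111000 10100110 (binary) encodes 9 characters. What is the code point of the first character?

U+0059

Offset 0: leading byte 0x59 = 01011001 → 1-byte char #1 = 59.
Leading byte 0x59 = 01011001 matches 0xxxxxxx → 1-byte sequence.
Byte 1: 0x59 = 01011001, payload 1011001 (7 bits).
Concatenate: 1011001 = 0x59 (7 bits → U+0059).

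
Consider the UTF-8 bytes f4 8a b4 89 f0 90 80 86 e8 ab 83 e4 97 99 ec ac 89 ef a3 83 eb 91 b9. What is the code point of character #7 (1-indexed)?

Offset 0: leading byte 0xF4 = 11110100 → 4-byte char #1 = F4 8A B4 89.
Offset 4: leading byte 0xF0 = 11110000 → 4-byte char #2 = F0 90 80 86.
Offset 8: leading byte 0xE8 = 11101000 → 3-byte char #3 = E8 AB 83.
Offset 11: leading byte 0xE4 = 11100100 → 3-byte char #4 = E4 97 99.
Offset 14: leading byte 0xEC = 11101100 → 3-byte char #5 = EC AC 89.
Offset 17: leading byte 0xEF = 11101111 → 3-byte char #6 = EF A3 83.
Offset 20: leading byte 0xEB = 11101011 → 3-byte char #7 = EB 91 B9.
Leading byte 0xEB = 11101011 matches 1110xxxx → 3-byte sequence.
Byte 1: 0xEB = 11101011, payload 1011 (4 bits).
Byte 2: 0x91 = 10010001 (10xxxxxx ✓), payload 010001.
Byte 3: 0xB9 = 10111001 (10xxxxxx ✓), payload 111001.
Concatenate: 1011010001111001 = 0xB479 (16 bits → U+B479).

U+B479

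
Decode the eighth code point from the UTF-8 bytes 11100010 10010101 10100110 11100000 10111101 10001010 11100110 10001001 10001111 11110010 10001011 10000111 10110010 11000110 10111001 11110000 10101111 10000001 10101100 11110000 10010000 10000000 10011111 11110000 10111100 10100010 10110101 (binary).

U+3C8B5

Offset 0: leading byte 0xE2 = 11100010 → 3-byte char #1 = E2 95 A6.
Offset 3: leading byte 0xE0 = 11100000 → 3-byte char #2 = E0 BD 8A.
Offset 6: leading byte 0xE6 = 11100110 → 3-byte char #3 = E6 89 8F.
Offset 9: leading byte 0xF2 = 11110010 → 4-byte char #4 = F2 8B 87 B2.
Offset 13: leading byte 0xC6 = 11000110 → 2-byte char #5 = C6 B9.
Offset 15: leading byte 0xF0 = 11110000 → 4-byte char #6 = F0 AF 81 AC.
Offset 19: leading byte 0xF0 = 11110000 → 4-byte char #7 = F0 90 80 9F.
Offset 23: leading byte 0xF0 = 11110000 → 4-byte char #8 = F0 BC A2 B5.
Leading byte 0xF0 = 11110000 matches 11110xxx → 4-byte sequence.
Byte 1: 0xF0 = 11110000, payload 000 (3 bits).
Byte 2: 0xBC = 10111100 (10xxxxxx ✓), payload 111100.
Byte 3: 0xA2 = 10100010 (10xxxxxx ✓), payload 100010.
Byte 4: 0xB5 = 10110101 (10xxxxxx ✓), payload 110101.
Concatenate: 000111100100010110101 = 0x3C8B5 (21 bits → U+3C8B5).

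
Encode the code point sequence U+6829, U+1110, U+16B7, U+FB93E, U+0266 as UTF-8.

E6 A0 A9 E1 84 90 E1 9A B7 F3 BB A4 BE C9 A6

U+6829: 3-byte form → E6 A0 A9.
U+1110: 3-byte form → E1 84 90.
U+16B7: 3-byte form → E1 9A B7.
U+FB93E: 4-byte form → F3 BB A4 BE.
U+0266: 2-byte form → C9 A6.
Concatenated (15 bytes): E6 A0 A9 E1 84 90 E1 9A B7 F3 BB A4 BE C9 A6.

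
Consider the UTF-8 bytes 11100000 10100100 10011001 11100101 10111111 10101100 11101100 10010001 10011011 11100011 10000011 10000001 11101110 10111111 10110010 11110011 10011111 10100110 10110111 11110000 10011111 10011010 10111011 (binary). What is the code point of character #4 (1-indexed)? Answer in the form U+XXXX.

U+30C1

Offset 0: leading byte 0xE0 = 11100000 → 3-byte char #1 = E0 A4 99.
Offset 3: leading byte 0xE5 = 11100101 → 3-byte char #2 = E5 BF AC.
Offset 6: leading byte 0xEC = 11101100 → 3-byte char #3 = EC 91 9B.
Offset 9: leading byte 0xE3 = 11100011 → 3-byte char #4 = E3 83 81.
Leading byte 0xE3 = 11100011 matches 1110xxxx → 3-byte sequence.
Byte 1: 0xE3 = 11100011, payload 0011 (4 bits).
Byte 2: 0x83 = 10000011 (10xxxxxx ✓), payload 000011.
Byte 3: 0x81 = 10000001 (10xxxxxx ✓), payload 000001.
Concatenate: 0011000011000001 = 0x30C1 (16 bits → U+30C1).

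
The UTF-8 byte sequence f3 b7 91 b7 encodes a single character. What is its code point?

Leading byte 0xF3 = 11110011 matches 11110xxx → 4-byte sequence.
Byte 1: 0xF3 = 11110011, payload 011 (3 bits).
Byte 2: 0xB7 = 10110111 (10xxxxxx ✓), payload 110111.
Byte 3: 0x91 = 10010001 (10xxxxxx ✓), payload 010001.
Byte 4: 0xB7 = 10110111 (10xxxxxx ✓), payload 110111.
Concatenate: 011110111010001110111 = 0xF7477 (21 bits → U+F7477).

U+F7477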